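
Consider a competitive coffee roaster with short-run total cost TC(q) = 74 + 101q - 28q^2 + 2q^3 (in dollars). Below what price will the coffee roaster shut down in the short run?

$3 per unit

The shutdown price is the minimum of AVC. VC = 101q - 28q^2 + 2q^3, so AVC = 101 - 28q + 2q^2.
At the minimum of AVC, MC = AVC. MC = 101 - 56q + 6q^2; setting MC = AVC gives 4q^2 - 28q = 0, so q = 7. min AVC = 3.
For P < $3 the firm produces nothing.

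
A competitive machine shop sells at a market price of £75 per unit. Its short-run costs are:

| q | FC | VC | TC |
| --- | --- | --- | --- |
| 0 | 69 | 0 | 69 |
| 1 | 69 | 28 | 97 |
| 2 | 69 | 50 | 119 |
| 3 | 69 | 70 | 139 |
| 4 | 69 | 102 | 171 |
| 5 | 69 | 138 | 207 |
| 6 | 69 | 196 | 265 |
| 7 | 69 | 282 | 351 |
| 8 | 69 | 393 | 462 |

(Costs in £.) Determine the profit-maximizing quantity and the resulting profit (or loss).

Compute π = P·q − TC at each output: q=0: -69; q=1: -22; q=2: 31; q=3: 86; q=4: 129; q=5: 168; q=6: 185; q=7: 174; q=8: 138.
Profit is maximized at q = 6. AVC there is 196/6 = £32.67 ≤ P, so producing beats shutting down (which would give -£69).

q = 6; profit = £185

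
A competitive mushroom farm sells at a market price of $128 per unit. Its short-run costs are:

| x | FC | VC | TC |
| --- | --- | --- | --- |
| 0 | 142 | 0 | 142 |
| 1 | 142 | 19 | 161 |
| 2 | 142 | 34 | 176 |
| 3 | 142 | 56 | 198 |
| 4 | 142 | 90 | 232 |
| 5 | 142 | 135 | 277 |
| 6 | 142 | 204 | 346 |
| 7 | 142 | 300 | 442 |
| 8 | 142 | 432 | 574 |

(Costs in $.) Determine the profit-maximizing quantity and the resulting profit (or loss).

Compute π = P·x − TC at each output: x=0: -142; x=1: -33; x=2: 80; x=3: 186; x=4: 280; x=5: 363; x=6: 422; x=7: 454; x=8: 450.
Profit is maximized at x = 7. AVC there is 300/7 = $42.86 ≤ P, so producing beats shutting down (which would give -$142).

x = 7; profit = $454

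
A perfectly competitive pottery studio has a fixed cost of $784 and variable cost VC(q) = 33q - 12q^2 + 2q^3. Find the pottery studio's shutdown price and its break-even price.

AVC = 33 - 12q + 2q^2; minimized at q = 3, giving min AVC = $15. That is the shutdown price.
ATC = 784/q + 33 - 12q + 2q^2. Setting dATC/dq = −784/q^2 − 12 + 4q = 0 gives q = 7 (since 4·7^3 − 12·7^2 = 784).
min ATC = 784/7 + 33 − 12·7 + 2·7^2 = $159. That is the break-even price.
Between these two prices the firm operates at a loss; above $159 it earns a profit.

Shutdown price = $15; break-even price = $159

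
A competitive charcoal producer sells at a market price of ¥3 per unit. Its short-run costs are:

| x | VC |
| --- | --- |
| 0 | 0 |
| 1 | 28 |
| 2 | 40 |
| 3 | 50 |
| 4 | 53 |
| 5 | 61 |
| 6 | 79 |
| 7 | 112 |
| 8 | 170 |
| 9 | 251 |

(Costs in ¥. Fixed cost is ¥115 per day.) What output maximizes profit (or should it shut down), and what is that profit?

Tabulate TR − TC: x=0: -115; x=1: -140; x=2: -149; x=3: -156; x=4: -156; x=5: -161; x=6: -176; x=7: -206; x=8: -261; x=9: -339.
Profit is highest at x = 0. Equivalently, the lowest AVC in the table is 61/5 ≈ ¥12.20 at x = 5, and P = ¥3 falls below it — price never covers variable cost, so the firm shuts down and loses only its fixed cost.

x = 0 (shut down); profit = -¥115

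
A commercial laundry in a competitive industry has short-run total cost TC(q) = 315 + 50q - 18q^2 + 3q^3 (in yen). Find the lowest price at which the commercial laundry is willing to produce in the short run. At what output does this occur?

The shutdown price is the minimum of AVC. VC = 50q - 18q^2 + 3q^3, so AVC = 50 - 18q + 3q^2.
At the minimum of AVC, MC = AVC. MC = 50 - 36q + 9q^2; setting MC = AVC gives 6q^2 - 18q = 0, so q = 3. min AVC = 23.
So the shutdown price is ¥23.

¥23 per unit, at q = 3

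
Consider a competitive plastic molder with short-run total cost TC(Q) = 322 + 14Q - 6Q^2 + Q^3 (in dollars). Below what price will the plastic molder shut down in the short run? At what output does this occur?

Short-run supply begins at min AVC. From VC = 14Q - 6Q^2 + Q^3, AVC = 14 - 6Q + Q^2.
At the minimum of AVC, MC = AVC. MC = 14 - 12Q + 3Q^2; setting MC = AVC gives 2Q^2 - 6Q = 0, so Q = 3. min AVC = 5.
For P < $5 the firm produces nothing.

$5 per unit, at Q = 3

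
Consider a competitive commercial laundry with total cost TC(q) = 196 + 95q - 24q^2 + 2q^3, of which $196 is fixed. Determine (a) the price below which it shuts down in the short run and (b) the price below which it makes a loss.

Shutdown price = $23; break-even price = $53

AVC = 95 - 24q + 2q^2; minimized at q = 6, giving min AVC = $23. That is the shutdown price.
ATC = 196/q + 95 - 24q + 2q^2. Setting dATC/dq = −196/q^2 − 24 + 4q = 0 gives q = 7 (since 4·7^3 − 24·7^2 = 196).
min ATC = 196/7 + 95 − 24·7 + 2·7^2 = $53. That is the break-even price.
Between these two prices the firm operates at a loss; above $53 it earns a profit.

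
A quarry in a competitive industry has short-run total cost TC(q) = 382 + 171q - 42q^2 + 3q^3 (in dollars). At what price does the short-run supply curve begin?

The firm shuts down when price falls below the minimum of average variable cost. AVC = VC/q = 171 - 42q + 3q^2.
At the minimum of AVC, MC = AVC. MC = 171 - 84q + 9q^2; setting MC = AVC gives 6q^2 - 42q = 0, so q = 7. min AVC = 24.
The firm shuts down for any P below $24.

$24 per unit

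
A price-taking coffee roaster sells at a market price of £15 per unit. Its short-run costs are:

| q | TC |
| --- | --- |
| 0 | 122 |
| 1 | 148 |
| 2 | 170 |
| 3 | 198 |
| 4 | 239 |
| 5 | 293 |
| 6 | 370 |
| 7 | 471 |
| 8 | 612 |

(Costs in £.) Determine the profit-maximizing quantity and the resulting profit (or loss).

Compute π = P·q − TC at each output: q=0: -122; q=1: -133; q=2: -140; q=3: -153; q=4: -179; q=5: -218; q=6: -280; q=7: -366; q=8: -492.
Profit is highest at q = 0. Equivalently, the lowest AVC in the table is 48/2 ≈ £24 at q = 2, and P = £15 falls below it — price never covers variable cost, so the firm shuts down and loses only its fixed cost.

q = 0 (shut down); profit = -£122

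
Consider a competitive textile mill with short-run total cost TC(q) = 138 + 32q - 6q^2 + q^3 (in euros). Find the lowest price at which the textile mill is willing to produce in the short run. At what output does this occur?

€23 per unit, at q = 3

The firm shuts down when price falls below the minimum of average variable cost. AVC = VC/q = 32 - 6q + q^2.
At the minimum of AVC, MC = AVC. MC = 32 - 12q + 3q^2; setting MC = AVC gives 2q^2 - 6q = 0, so q = 3. min AVC = 23.
So the shutdown price is €23.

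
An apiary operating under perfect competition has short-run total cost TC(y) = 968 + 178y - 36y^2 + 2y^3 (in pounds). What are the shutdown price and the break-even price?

Shutdown price = £16; break-even price = £112

Shutdown price = min AVC. AVC = 178 - 36y + 2y^2, with vertex at y = 9 and minimum £16.
ATC = 968/y + 178 - 36y + 2y^2. Setting dATC/dy = −968/y^2 − 36 + 4y = 0 gives y = 11 (since 4·11^3 − 36·11^2 = 968).
min ATC = 968/11 + 178 − 36·11 + 2·11^2 = £112. That is the break-even price.
For £16 ≤ P < £112 the firm produces at a loss; below £16 it shuts down.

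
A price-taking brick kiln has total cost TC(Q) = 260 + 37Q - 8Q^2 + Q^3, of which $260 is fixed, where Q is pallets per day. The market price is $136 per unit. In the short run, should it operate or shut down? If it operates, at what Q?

Strip out fixed cost: VC = 37Q - 8Q^2 + Q^3. Then AVC = 37 - 8Q + Q^2 and MC = 37 - 16Q + 3Q^2.
The AVC parabola has its vertex at Q = 8/2 = 4, where AVC = 37 - 8·4 + 4^2 = $21.
Because $136 ≥ $21, revenue can cover variable cost; the firm operates.
Set P = MC: 136 = 37 - 16Q + 3Q^2 → -99 - 16Q + 3Q^2 = 0. The roots are Q = -11/3 and Q = 9; the profit-maximizing output is on the rising part of MC, so Q* = 9.
Check: AVC at Q = 9 is $46 ≤ P, so revenue covers variable cost.
Profit = P·Q − TC = 136·9 − 674 = $550.

Produce at Q = 9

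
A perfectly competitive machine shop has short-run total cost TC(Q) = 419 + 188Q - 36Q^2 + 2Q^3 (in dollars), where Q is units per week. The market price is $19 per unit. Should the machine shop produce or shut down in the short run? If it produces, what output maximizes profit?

Shut down

Strip out fixed cost: VC = 188Q - 36Q^2 + 2Q^3. Then AVC = 188 - 36Q + 2Q^2 and MC = 188 - 72Q + 6Q^2.
AVC hits its minimum where MC = AVC, at Q = 9, giving min AVC = 188 - 36·9 + 2·9^2 = $26.
With P < min AVC ($19 < $26), every unit sold adds to the loss.
The firm minimizes its loss by shutting down and losing only its fixed cost of $419.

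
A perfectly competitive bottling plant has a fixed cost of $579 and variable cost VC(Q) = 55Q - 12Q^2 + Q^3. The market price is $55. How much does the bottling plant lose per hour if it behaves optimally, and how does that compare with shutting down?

Profit = -$323 at Q = 8

AVC = 55 - 12Q + Q^2; min AVC = $19 at Q = 6. Since P = $55 ≥ min AVC, the firm produces.
With MC = 55 - 24Q + 3Q^2, P = MC on the upward-sloping part at Q* = 8.
TR = 55·8 = 440. TC = 579 + 184 = 763. Profit = 440 − 763 = -$323.
By producing, the firm covers all variable cost plus $256 of fixed cost; shutting down would lose the full $579.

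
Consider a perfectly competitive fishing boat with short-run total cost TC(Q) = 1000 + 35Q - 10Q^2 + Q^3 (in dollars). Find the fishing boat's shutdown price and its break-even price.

AVC = 35 - 10Q + Q^2; minimized at Q = 5, giving min AVC = $10. That is the shutdown price.
ATC = 1000/Q + 35 - 10Q + Q^2. Setting dATC/dQ = −1000/Q^2 − 10 + 2Q = 0 gives Q = 10 (since 2·10^3 − 10·10^2 = 1000).
min ATC = 1000/10 + 35 − 10·10 + 10^2 = $135. That is the break-even price.
Between these two prices the firm operates at a loss; above $135 it earns a profit.

Shutdown price = $10; break-even price = $135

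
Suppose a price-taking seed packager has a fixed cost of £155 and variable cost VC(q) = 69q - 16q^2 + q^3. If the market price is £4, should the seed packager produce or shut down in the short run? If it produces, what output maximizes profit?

Strip out fixed cost: VC = 69q - 16q^2 + q^3. Then AVC = 69 - 16q + q^2 and MC = 69 - 32q + 3q^2.
AVC hits its minimum where MC = AVC, at q = 8, giving min AVC = 69 - 16·8 + 8^2 = £5.
With P < min AVC (£4 < £5), every unit sold adds to the loss.
The firm minimizes its loss by shutting down and losing only its fixed cost of £155.

Shut down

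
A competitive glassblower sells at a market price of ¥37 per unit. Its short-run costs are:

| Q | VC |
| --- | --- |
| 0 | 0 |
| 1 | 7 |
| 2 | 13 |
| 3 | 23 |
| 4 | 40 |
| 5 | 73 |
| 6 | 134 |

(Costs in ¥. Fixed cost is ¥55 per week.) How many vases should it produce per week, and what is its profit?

Profit at each row (π = 37Q − TC): Q=0: -55; Q=1: -25; Q=2: 6; Q=3: 33; Q=4: 53; Q=5: 57; Q=6: 33.
Profit is maximized at Q = 5. AVC there is 73/5 = ¥14.60 ≤ P, so producing beats shutting down (which would give -¥55).

Q = 5; profit = ¥57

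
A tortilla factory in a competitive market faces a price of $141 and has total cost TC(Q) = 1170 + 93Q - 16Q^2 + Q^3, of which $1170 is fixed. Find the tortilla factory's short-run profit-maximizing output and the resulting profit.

Profit = -$18 at Q = 12

AVC = 93 - 16Q + Q^2 has its minimum $29 at Q = 8; price $141 clears that bar, so the firm operates.
With MC = 93 - 32Q + 3Q^2, P = MC on the upward-sloping part at Q* = 12.
TR = 141·12 = 1692. TC = 1170 + 540 = 1710. Profit = 1692 − 1710 = -$18.
Shutting down would mean losing the fixed cost of $1170, so operating at a loss of $18 is better by $1152.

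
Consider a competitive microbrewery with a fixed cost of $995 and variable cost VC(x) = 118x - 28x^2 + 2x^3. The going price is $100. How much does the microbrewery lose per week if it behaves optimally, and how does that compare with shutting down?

Profit = -$347 at x = 9

AVC = 118 - 28x + 2x^2 has its minimum $20 at x = 7; price $100 clears that bar, so the firm operates.
MC = 118 - 56x + 6x^2. Setting P = MC and taking the root on the rising branch gives x* = 9.
TR = 100·9 = 900. TC = 995 + 252 = 1247. Profit = 900 − 1247 = -$347.
Shutting down would mean losing the fixed cost of $995, so operating at a loss of $347 is better by $648.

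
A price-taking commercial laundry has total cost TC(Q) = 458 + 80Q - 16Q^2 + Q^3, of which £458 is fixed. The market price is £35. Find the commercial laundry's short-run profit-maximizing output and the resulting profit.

AVC = 80 - 16Q + Q^2 has its minimum £16 at Q = 8; price £35 clears that bar, so the firm operates.
MC = 80 - 32Q + 3Q^2. Setting P = MC and taking the root on the rising branch gives Q* = 9.
TR = 35·9 = 315. TC = 458 + 153 = 611. Profit = 315 − 611 = -£296.
Shutting down would mean losing the fixed cost of £458, so operating at a loss of £296 is better by £162.

Profit = -£296 at Q = 9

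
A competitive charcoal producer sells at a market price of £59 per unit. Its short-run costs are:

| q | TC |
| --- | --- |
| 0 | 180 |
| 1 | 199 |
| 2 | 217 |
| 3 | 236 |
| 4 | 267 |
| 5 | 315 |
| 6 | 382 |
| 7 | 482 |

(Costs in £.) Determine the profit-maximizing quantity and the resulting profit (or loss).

Profit at each row (π = 59q − TC): q=0: -180; q=1: -140; q=2: -99; q=3: -59; q=4: -31; q=5: -20; q=6: -28; q=7: -69.
Profit is maximized at q = 5. AVC there is 135/5 = £27 ≤ P, so producing beats shutting down (which would give -£180).

q = 5; profit = -£20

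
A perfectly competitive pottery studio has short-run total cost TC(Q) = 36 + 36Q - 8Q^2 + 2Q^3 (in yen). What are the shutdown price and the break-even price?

Shutdown price = min AVC. AVC = 36 - 8Q + 2Q^2, with vertex at Q = 2 and minimum ¥28.
ATC = 36/Q + 36 - 8Q + 2Q^2. Setting dATC/dQ = −36/Q^2 − 8 + 4Q = 0 gives Q = 3 (since 4·3^3 − 8·3^2 = 36).
min ATC = 36/3 + 36 − 8·3 + 2·3^2 = ¥42. That is the break-even price.
Between these two prices the firm operates at a loss; above ¥42 it earns a profit.

Shutdown price = ¥28; break-even price = ¥42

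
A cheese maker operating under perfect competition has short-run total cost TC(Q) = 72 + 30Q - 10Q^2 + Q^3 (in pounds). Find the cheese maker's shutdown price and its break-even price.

Shutdown price = £5; break-even price = £18

Shutdown price = min AVC. AVC = 30 - 10Q + Q^2, with vertex at Q = 5 and minimum £5.
ATC = 72/Q + 30 - 10Q + Q^2. Setting dATC/dQ = −72/Q^2 − 10 + 2Q = 0 gives Q = 6 (since 2·6^3 − 10·6^2 = 72).
min ATC = 72/6 + 30 − 10·6 + 6^2 = £18. That is the break-even price.
Between these two prices the firm operates at a loss; above £18 it earns a profit.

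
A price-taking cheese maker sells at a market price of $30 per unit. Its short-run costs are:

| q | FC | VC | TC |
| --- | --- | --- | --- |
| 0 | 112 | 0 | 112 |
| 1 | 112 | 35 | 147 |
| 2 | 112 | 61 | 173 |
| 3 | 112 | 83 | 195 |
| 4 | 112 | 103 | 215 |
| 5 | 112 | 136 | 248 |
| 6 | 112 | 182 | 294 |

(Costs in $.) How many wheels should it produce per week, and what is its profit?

q = 4; profit = -$95

Compute π = P·q − TC at each output: q=0: -112; q=1: -117; q=2: -113; q=3: -105; q=4: -95; q=5: -98; q=6: -114.
Profit is maximized at q = 4. AVC there is 103/4 = $25.75 ≤ P, so producing beats shutting down (which would give -$112).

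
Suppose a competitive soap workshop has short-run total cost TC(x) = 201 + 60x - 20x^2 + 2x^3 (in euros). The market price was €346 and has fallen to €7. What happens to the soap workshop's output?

Output falls from 11 to 0 (the firm shuts down)

MC = 60 - 40x + 6x^2; the shutdown threshold is min AVC = €10 (at x = 5).
At P = €346 ≥ min AVC, set P = MC on the rising branch: x = 11.
At P = €7 < min AVC = €10, price no longer covers variable cost at any output, so the firm shuts down: x = 0.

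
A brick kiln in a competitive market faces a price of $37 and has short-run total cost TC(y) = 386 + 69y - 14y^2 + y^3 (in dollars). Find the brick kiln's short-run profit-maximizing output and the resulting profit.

Profit = -$258 at y = 8

AVC = 69 - 14y + y^2 has its minimum $20 at y = 7; price $37 clears that bar, so the firm operates.
MC = 69 - 28y + 3y^2. Setting P = MC and taking the root on the rising branch gives y* = 8.
TR = 37·8 = 296. TC = 386 + 168 = 554. Profit = 296 − 554 = -$258.
By producing, the firm covers all variable cost plus $128 of fixed cost; shutting down would lose the full $386.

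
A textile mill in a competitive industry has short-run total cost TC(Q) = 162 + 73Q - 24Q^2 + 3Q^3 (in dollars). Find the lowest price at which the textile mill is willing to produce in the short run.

$25 per unit

The firm shuts down when price falls below the minimum of average variable cost. AVC = VC/Q = 73 - 24Q + 3Q^2.
dAVC/dQ = -24 + 6Q = 0 gives Q = 4. min AVC = 73 - 24·4 + 3·4^2 = 25.
The firm shuts down for any P below $25.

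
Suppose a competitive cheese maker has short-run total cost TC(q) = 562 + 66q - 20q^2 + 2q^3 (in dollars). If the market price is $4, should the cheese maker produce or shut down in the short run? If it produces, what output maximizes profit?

Shut down

From TC, MC = TC'(q) = 66 - 40q + 6q^2 and AVC = VC/q = 66 - 20q + 2q^2.
AVC is minimized where dAVC/dq = -20 + 4q = 0, at q = 5; min AVC = 66 - 20·5 + 2·5^2 = $16.
With P < min AVC ($4 < $16), every unit sold adds to the loss.
Shutting down limits the loss to fixed cost, $562.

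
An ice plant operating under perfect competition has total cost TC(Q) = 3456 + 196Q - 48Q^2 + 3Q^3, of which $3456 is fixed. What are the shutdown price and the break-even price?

Shutdown price = min AVC. AVC = 196 - 48Q + 3Q^2, with vertex at Q = 8 and minimum $4.
ATC = 3456/Q + 196 - 48Q + 3Q^2. Setting dATC/dQ = −3456/Q^2 − 48 + 6Q = 0 gives Q = 12 (since 6·12^3 − 48·12^2 = 3456).
min ATC = 3456/12 + 196 − 48·12 + 3·12^2 = $340. That is the break-even price.
Between these two prices the firm operates at a loss; above $340 it earns a profit.

Shutdown price = $4; break-even price = $340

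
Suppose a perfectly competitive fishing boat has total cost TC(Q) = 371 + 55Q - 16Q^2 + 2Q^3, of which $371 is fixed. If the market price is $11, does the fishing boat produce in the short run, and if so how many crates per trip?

Shut down

Strip out fixed cost: VC = 55Q - 16Q^2 + 2Q^3. Then AVC = 55 - 16Q + 2Q^2 and MC = 55 - 32Q + 6Q^2.
AVC is minimized where dAVC/dQ = -16 + 4Q = 0, at Q = 4; min AVC = 55 - 16·4 + 2·4^2 = $23.
With P < min AVC ($11 < $23), every unit sold adds to the loss.
The firm minimizes its loss by shutting down and losing only its fixed cost of $371.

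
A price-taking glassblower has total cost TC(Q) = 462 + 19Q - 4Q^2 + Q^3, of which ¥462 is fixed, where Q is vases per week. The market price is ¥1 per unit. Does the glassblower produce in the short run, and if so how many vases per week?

Shut down

Strip out fixed cost: VC = 19Q - 4Q^2 + Q^3. Then AVC = 19 - 4Q + Q^2 and MC = 19 - 8Q + 3Q^2.
AVC hits its minimum where MC = AVC, at Q = 2, giving min AVC = 19 - 4·2 + 2^2 = ¥15.
Since P = ¥1 < min AVC = ¥15, price fails to cover variable cost at any output.
Shutting down limits the loss to fixed cost, ¥462.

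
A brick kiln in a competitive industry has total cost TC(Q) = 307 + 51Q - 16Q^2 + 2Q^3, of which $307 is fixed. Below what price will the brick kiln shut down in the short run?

The shutdown price is the minimum of AVC. VC = 51Q - 16Q^2 + 2Q^3, so AVC = 51 - 16Q + 2Q^2.
dAVC/dQ = -16 + 4Q = 0 gives Q = 4. min AVC = 51 - 16·4 + 2·4^2 = 19.
The firm shuts down for any P below $19.

$19 per unit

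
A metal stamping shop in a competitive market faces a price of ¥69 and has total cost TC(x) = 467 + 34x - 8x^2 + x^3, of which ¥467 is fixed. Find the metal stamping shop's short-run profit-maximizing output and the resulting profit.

Profit = -¥173 at x = 7

AVC = 34 - 8x + x^2 has its minimum ¥18 at x = 4; price ¥69 clears that bar, so the firm operates.
MC = 34 - 16x + 3x^2. Setting P = MC and taking the root on the rising branch gives x* = 7.
TR = 69·7 = 483. TC = 467 + 189 = 656. Profit = 483 − 656 = -¥173.
By producing, the firm covers all variable cost plus ¥294 of fixed cost; shutting down would lose the full ¥467.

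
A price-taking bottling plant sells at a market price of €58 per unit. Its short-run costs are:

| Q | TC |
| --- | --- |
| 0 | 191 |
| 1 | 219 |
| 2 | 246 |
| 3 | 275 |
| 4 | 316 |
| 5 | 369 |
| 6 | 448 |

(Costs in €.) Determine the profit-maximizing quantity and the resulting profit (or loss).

Q = 5; profit = -€79

Compute π = P·Q − TC at each output: Q=0: -191; Q=1: -161; Q=2: -130; Q=3: -101; Q=4: -84; Q=5: -79; Q=6: -100.
Profit is maximized at Q = 5. AVC there is 178/5 = €35.60 ≤ P, so producing beats shutting down (which would give -€191).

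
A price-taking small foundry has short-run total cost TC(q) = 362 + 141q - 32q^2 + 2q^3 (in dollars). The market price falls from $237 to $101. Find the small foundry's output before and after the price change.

Output falls from 12 to 10

AVC = 141 - 32q + 2q^2, minimized at q = 8 where min AVC = $13. MC = 141 - 64q + 6q^2.
With P = $237 above the shutdown price, P = MC gives q = 12.
At P = $101 ≥ min AVC, set P = MC: q = 10. The firm stays open but cuts output.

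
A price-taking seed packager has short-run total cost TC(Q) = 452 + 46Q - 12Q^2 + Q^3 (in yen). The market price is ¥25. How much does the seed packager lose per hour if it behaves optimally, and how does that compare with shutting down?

Profit = -¥354 at Q = 7

AVC = 46 - 12Q + Q^2; min AVC = ¥10 at Q = 6. Since P = ¥25 ≥ min AVC, the firm produces.
MC = 46 - 24Q + 3Q^2. Setting P = MC and taking the root on the rising branch gives Q* = 7.
TR = 25·7 = 175. TC = 452 + 77 = 529. Profit = 175 − 529 = -¥354.
By producing, the firm covers all variable cost plus ¥98 of fixed cost; shutting down would lose the full ¥452.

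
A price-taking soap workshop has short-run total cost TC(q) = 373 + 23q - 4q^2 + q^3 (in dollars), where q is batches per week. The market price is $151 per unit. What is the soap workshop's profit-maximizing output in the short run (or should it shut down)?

From TC, MC = TC'(q) = 23 - 8q + 3q^2 and AVC = VC/q = 23 - 4q + q^2.
AVC is minimized where dAVC/dq = -4 + 2q = 0, at q = 2; min AVC = 23 - 4·2 + 2^2 = $19.
Because $151 ≥ $19, revenue can cover variable cost; the firm operates.
P = MC gives -128 - 8q + 3q^2 = 0, with roots -16/3 and 8. Take the larger (rising MC): q* = 8.
Check: AVC at q = 8 is $55 ≤ P, so revenue covers variable cost.
Profit = P·q − TC = 151·8 − 813 = $395.

Produce at q = 8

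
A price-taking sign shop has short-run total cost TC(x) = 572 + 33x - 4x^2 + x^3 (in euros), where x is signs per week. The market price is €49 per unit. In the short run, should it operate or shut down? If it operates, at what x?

Produce at x = 4

From TC, MC = TC'(x) = 33 - 8x + 3x^2 and AVC = VC/x = 33 - 4x + x^2.
AVC is minimized where dAVC/dx = -4 + 2x = 0, at x = 2; min AVC = 33 - 4·2 + 2^2 = €29.
P = €49 exceeds min AVC = €29, so the firm stays open.
Set P = MC: 49 = 33 - 8x + 3x^2 → -16 - 8x + 3x^2 = 0. The roots are x = -4/3 and x = 4; the profit-maximizing output is on the rising part of MC, so x* = 4.
Check: AVC at x = 4 is €33 ≤ P, so revenue covers variable cost.
Profit = P·x − TC = 49·4 − 704 = -€508, a loss, but smaller than the €572 fixed cost the firm would lose by shutting down.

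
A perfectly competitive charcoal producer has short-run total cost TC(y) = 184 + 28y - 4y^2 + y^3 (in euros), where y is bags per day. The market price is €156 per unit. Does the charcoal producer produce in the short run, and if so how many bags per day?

Produce at y = 8

Variable cost is VC = 28y - 4y^2 + y^3, so AVC = VC/y = 28 - 4y + y^2 and MC = dTC/dy = 28 - 8y + 3y^2.
AVC hits its minimum where MC = AVC, at y = 2, giving min AVC = 28 - 4·2 + 2^2 = €24.
Since P = €156 ≥ min AVC = €24, price covers variable cost and the firm should produce.
Set P = MC: 156 = 28 - 8y + 3y^2 → -128 - 8y + 3y^2 = 0. The roots are y = -16/3 and y = 8; the profit-maximizing output is on the rising part of MC, so y* = 8.
Check: AVC at y = 8 is €60 ≤ P, so revenue covers variable cost.
Profit = P·y − TC = 156·8 − 664 = €584.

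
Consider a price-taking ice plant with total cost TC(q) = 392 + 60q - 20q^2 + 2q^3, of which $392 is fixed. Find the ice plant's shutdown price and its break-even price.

Shutdown price = min AVC. AVC = 60 - 20q + 2q^2, with vertex at q = 5 and minimum $10.
ATC = 392/q + 60 - 20q + 2q^2. Setting dATC/dq = −392/q^2 − 20 + 4q = 0 gives q = 7 (since 4·7^3 − 20·7^2 = 392).
min ATC = 392/7 + 60 − 20·7 + 2·7^2 = $74. That is the break-even price.
For $10 ≤ P < $74 the firm produces at a loss; below $10 it shuts down.

Shutdown price = $10; break-even price = $74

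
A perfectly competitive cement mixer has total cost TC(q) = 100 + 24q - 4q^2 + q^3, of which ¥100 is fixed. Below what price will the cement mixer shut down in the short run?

The firm shuts down when price falls below the minimum of average variable cost. AVC = VC/q = 24 - 4q + q^2.
At the minimum of AVC, MC = AVC. MC = 24 - 8q + 3q^2; setting MC = AVC gives 2q^2 - 4q = 0, so q = 2. min AVC = 20.
The firm shuts down for any P below ¥20.

¥20 per unit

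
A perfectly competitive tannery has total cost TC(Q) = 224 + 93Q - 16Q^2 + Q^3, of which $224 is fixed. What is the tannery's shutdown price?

$29 per unit

The firm shuts down when price falls below the minimum of average variable cost. AVC = VC/Q = 93 - 16Q + Q^2.
dAVC/dQ = -16 + 2Q = 0 gives Q = 8. min AVC = 93 - 16·8 + 8^2 = 29.
So the shutdown price is $29.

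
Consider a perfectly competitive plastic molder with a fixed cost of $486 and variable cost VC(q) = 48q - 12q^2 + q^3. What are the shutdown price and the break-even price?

Shutdown price = $12; break-even price = $75

AVC = 48 - 12q + q^2; minimized at q = 6, giving min AVC = $12. That is the shutdown price.
ATC = 486/q + 48 - 12q + q^2. Setting dATC/dq = −486/q^2 − 12 + 2q = 0 gives q = 9 (since 2·9^3 − 12·9^2 = 486).
min ATC = 486/9 + 48 − 12·9 + 9^2 = $75. That is the break-even price.
For $12 ≤ P < $75 the firm produces at a loss; below $12 it shuts down.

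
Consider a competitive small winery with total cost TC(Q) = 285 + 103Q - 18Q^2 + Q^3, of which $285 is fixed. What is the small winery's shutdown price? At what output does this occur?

$22 per unit, at Q = 9

The shutdown price is the minimum of AVC. VC = 103Q - 18Q^2 + Q^3, so AVC = 103 - 18Q + Q^2.
dAVC/dQ = -18 + 2Q = 0 gives Q = 9. min AVC = 103 - 18·9 + 9^2 = 22.
The firm shuts down for any P below $22.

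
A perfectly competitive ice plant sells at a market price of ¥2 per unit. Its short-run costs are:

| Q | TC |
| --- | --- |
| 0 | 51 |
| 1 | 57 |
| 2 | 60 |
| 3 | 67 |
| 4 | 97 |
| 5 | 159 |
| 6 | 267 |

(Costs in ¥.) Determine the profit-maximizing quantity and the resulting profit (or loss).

Profit at each row (π = 2Q − TC): Q=0: -51; Q=1: -55; Q=2: -56; Q=3: -61; Q=4: -89; Q=5: -149; Q=6: -255.
Profit is highest at Q = 0. Equivalently, the lowest AVC in the table is 9/2 ≈ ¥4.50 at Q = 2, and P = ¥2 falls below it — price never covers variable cost, so the firm shuts down and loses only its fixed cost.

Q = 0 (shut down); profit = -¥51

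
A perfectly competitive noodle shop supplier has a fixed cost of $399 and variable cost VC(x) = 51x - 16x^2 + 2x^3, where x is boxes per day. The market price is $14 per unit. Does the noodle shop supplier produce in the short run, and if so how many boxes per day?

Strip out fixed cost: VC = 51x - 16x^2 + 2x^3. Then AVC = 51 - 16x + 2x^2 and MC = 51 - 32x + 6x^2.
AVC is minimized where dAVC/dx = -16 + 4x = 0, at x = 4; min AVC = 51 - 16·4 + 2·4^2 = $19.
Since P = $14 < min AVC = $19, price fails to cover variable cost at any output.
Best response: produce nothing and absorb the $399 fixed cost.

Shut down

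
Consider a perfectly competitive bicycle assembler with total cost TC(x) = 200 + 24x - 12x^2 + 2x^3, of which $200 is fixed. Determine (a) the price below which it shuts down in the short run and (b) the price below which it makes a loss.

Shutdown price = $6; break-even price = $54

Shutdown price = min AVC. AVC = 24 - 12x + 2x^2, with vertex at x = 3 and minimum $6.
ATC = 200/x + 24 - 12x + 2x^2. Setting dATC/dx = −200/x^2 − 12 + 4x = 0 gives x = 5 (since 4·5^3 − 12·5^2 = 200).
min ATC = 200/5 + 24 − 12·5 + 2·5^2 = $54. That is the break-even price.
For $6 ≤ P < $54 the firm produces at a loss; below $6 it shuts down.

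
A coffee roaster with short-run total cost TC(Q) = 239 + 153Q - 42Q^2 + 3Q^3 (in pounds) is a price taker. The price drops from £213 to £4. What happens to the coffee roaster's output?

MC = 153 - 84Q + 9Q^2; the shutdown threshold is min AVC = £6 (at Q = 7).
With P = £213 above the shutdown price, P = MC gives Q = 10.
At P = £4 < min AVC = £6, price no longer covers variable cost at any output, so the firm shuts down: Q = 0.

Output falls from 10 to 0 (the firm shuts down)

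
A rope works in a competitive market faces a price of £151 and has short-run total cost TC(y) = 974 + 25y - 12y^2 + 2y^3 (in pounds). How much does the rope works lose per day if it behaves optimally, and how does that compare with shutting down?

Profit = -£190 at y = 7

AVC = 25 - 12y + 2y^2 has its minimum £7 at y = 3; price £151 clears that bar, so the firm operates.
With MC = 25 - 24y + 6y^2, P = MC on the upward-sloping part at y* = 7.
TR = 151·7 = 1057. TC = 974 + 273 = 1247. Profit = 1057 − 1247 = -£190.
Shutting down would mean losing the fixed cost of £974, so operating at a loss of £190 is better by £784.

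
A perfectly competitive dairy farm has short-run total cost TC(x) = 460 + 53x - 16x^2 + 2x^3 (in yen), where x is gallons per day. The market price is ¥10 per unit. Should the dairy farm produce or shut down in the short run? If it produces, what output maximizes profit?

Shut down

Strip out fixed cost: VC = 53x - 16x^2 + 2x^3. Then AVC = 53 - 16x + 2x^2 and MC = 53 - 32x + 6x^2.
AVC is minimized where dAVC/dx = -16 + 4x = 0, at x = 4; min AVC = 53 - 16·4 + 2·4^2 = ¥21.
Since P = ¥10 < min AVC = ¥21, price fails to cover variable cost at any output.
Best response: produce nothing and absorb the ¥460 fixed cost.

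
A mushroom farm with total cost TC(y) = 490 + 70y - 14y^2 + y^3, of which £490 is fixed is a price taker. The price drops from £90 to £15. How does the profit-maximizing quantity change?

AVC = 70 - 14y + y^2, minimized at y = 7 where min AVC = £21. MC = 70 - 28y + 3y^2.
At P = £90 ≥ min AVC, set P = MC on the rising branch: y = 10.
At P = £15 < min AVC = £21, price no longer covers variable cost at any output, so the firm shuts down: y = 0.

Output falls from 10 to 0 (the firm shuts down)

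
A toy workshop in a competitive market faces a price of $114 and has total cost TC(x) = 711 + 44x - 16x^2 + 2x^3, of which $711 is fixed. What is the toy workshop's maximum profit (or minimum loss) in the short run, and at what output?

Profit = -$123 at x = 7

AVC = 44 - 16x + 2x^2 has its minimum $12 at x = 4; price $114 clears that bar, so the firm operates.
MC = 44 - 32x + 6x^2. Setting P = MC and taking the root on the rising branch gives x* = 7.
TR = 114·7 = 798. TC = 711 + 210 = 921. Profit = 798 − 921 = -$123.
That loss of $123 beats the $711 the firm would lose by shutting down; producing recovers $588 of fixed cost.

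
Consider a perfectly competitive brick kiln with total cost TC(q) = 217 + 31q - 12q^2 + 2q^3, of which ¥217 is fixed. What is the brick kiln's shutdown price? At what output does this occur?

¥13 per unit, at q = 3

The firm shuts down when price falls below the minimum of average variable cost. AVC = VC/q = 31 - 12q + 2q^2.
dAVC/dq = -12 + 4q = 0 gives q = 3. min AVC = 31 - 12·3 + 2·3^2 = 13.
For P < ¥13 the firm produces nothing.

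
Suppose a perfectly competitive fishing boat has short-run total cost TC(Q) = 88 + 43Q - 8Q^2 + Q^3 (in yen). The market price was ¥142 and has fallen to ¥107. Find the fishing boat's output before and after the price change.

AVC = 43 - 8Q + Q^2, minimized at Q = 4 where min AVC = ¥27. MC = 43 - 16Q + 3Q^2.
At P = ¥142 ≥ min AVC, set P = MC on the rising branch: Q = 9.
At P = ¥107 ≥ min AVC, set P = MC: Q = 8. The firm stays open but cuts output.

Output falls from 9 to 8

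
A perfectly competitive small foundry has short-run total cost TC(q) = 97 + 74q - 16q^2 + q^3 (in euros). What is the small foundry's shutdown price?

€10 per unit

The firm shuts down when price falls below the minimum of average variable cost. AVC = VC/q = 74 - 16q + q^2.
At the minimum of AVC, MC = AVC. MC = 74 - 32q + 3q^2; setting MC = AVC gives 2q^2 - 16q = 0, so q = 8. min AVC = 10.
For P < €10 the firm produces nothing.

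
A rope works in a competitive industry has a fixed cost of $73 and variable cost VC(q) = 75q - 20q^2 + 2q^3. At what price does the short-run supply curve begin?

$25 per unit

The shutdown price is the minimum of AVC. VC = 75q - 20q^2 + 2q^3, so AVC = 75 - 20q + 2q^2.
At the minimum of AVC, MC = AVC. MC = 75 - 40q + 6q^2; setting MC = AVC gives 4q^2 - 20q = 0, so q = 5. min AVC = 25.
For P < $25 the firm produces nothing.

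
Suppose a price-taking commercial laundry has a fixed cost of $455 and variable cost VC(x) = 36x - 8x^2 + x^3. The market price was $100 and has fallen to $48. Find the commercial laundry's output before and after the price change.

MC = 36 - 16x + 3x^2; the shutdown threshold is min AVC = $20 (at x = 4).
With P = $100 above the shutdown price, P = MC gives x = 8.
At P = $48 ≥ min AVC, set P = MC: x = 6. The firm stays open but cuts output.

Output falls from 8 to 6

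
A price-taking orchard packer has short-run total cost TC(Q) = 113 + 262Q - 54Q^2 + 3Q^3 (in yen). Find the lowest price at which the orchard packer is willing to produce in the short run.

¥19 per unit

The firm shuts down when price falls below the minimum of average variable cost. AVC = VC/Q = 262 - 54Q + 3Q^2.
At the minimum of AVC, MC = AVC. MC = 262 - 108Q + 9Q^2; setting MC = AVC gives 6Q^2 - 54Q = 0, so Q = 9. min AVC = 19.
So the shutdown price is ¥19.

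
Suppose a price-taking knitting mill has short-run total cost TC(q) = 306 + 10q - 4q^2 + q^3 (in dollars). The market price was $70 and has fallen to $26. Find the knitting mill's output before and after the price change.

Output falls from 6 to 4

MC = 10 - 8q + 3q^2; the shutdown threshold is min AVC = $6 (at q = 2).
At P = $70 ≥ min AVC, set P = MC on the rising branch: q = 6.
At P = $26 ≥ min AVC, set P = MC: q = 4. The firm stays open but cuts output.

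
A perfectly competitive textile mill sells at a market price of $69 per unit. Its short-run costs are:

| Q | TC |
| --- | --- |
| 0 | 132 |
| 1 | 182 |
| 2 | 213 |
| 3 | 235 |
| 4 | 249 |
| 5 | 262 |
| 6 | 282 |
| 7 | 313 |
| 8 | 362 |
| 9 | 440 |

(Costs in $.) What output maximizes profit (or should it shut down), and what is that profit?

Profit at each row (π = 69Q − TC): Q=0: -132; Q=1: -113; Q=2: -75; Q=3: -28; Q=4: 27; Q=5: 83; Q=6: 132; Q=7: 170; Q=8: 190; Q=9: 181.
Profit is maximized at Q = 8. AVC there is 230/8 = $28.75 ≤ P, so producing beats shutting down (which would give -$132).

Q = 8; profit = $190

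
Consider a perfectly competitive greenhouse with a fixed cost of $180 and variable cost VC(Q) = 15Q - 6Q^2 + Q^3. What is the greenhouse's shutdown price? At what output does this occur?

The firm shuts down when price falls below the minimum of average variable cost. AVC = VC/Q = 15 - 6Q + Q^2.
At the minimum of AVC, MC = AVC. MC = 15 - 12Q + 3Q^2; setting MC = AVC gives 2Q^2 - 6Q = 0, so Q = 3. min AVC = 6.
For P < $6 the firm produces nothing.

$6 per unit, at Q = 3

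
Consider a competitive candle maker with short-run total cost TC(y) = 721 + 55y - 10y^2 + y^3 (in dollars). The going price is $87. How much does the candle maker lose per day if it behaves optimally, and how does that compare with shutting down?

AVC = 55 - 10y + y^2; min AVC = $30 at y = 5. Since P = $87 ≥ min AVC, the firm produces.
With MC = 55 - 20y + 3y^2, P = MC on the upward-sloping part at y* = 8.
TR = 87·8 = 696. TC = 721 + 312 = 1033. Profit = 696 − 1033 = -$337.
That loss of $337 beats the $721 the firm would lose by shutting down; producing recovers $384 of fixed cost.

Profit = -$337 at y = 8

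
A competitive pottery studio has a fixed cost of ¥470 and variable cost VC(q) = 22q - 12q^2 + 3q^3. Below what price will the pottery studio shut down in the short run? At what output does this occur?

The shutdown price is the minimum of AVC. VC = 22q - 12q^2 + 3q^3, so AVC = 22 - 12q + 3q^2.
At the minimum of AVC, MC = AVC. MC = 22 - 24q + 9q^2; setting MC = AVC gives 6q^2 - 12q = 0, so q = 2. min AVC = 10.
For P < ¥10 the firm produces nothing.

¥10 per unit, at q = 2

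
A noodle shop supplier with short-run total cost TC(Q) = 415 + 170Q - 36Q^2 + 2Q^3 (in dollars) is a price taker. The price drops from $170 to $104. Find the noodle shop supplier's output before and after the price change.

Output falls from 12 to 11

AVC = 170 - 36Q + 2Q^2, minimized at Q = 9 where min AVC = $8. MC = 170 - 72Q + 6Q^2.
At P = $170 ≥ min AVC, set P = MC on the rising branch: Q = 12.
At P = $104 ≥ min AVC, set P = MC: Q = 11. The firm stays open but cuts output.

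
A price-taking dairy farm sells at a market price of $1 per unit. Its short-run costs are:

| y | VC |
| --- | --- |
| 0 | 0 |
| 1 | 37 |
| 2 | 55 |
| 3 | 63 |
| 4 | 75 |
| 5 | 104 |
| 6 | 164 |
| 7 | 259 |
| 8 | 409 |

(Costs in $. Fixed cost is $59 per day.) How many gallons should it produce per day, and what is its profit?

Profit at each row (π = 1y − TC): y=0: -59; y=1: -95; y=2: -112; y=3: -119; y=4: -130; y=5: -158; y=6: -217; y=7: -311; y=8: -460.
Profit is highest at y = 0. Equivalently, the lowest AVC in the table is 75/4 ≈ $18.75 at y = 4, and P = $1 falls below it — price never covers variable cost, so the firm shuts down and loses only its fixed cost.

y = 0 (shut down); profit = -$59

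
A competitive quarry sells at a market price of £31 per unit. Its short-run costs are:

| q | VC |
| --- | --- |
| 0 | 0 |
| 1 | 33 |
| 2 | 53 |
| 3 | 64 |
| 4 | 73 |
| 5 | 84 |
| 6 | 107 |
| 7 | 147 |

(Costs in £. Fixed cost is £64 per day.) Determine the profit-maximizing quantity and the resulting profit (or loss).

Tabulate TR − TC: q=0: -64; q=1: -66; q=2: -55; q=3: -35; q=4: -13; q=5: 7; q=6: 15; q=7: 6.
Profit is maximized at q = 6. AVC there is 107/6 = £17.83 ≤ P, so producing beats shutting down (which would give -£64).

q = 6; profit = £15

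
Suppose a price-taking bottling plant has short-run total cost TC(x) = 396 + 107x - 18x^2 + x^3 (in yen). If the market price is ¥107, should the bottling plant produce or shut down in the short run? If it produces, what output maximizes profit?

Produce at x = 12

From TC, MC = TC'(x) = 107 - 36x + 3x^2 and AVC = VC/x = 107 - 18x + x^2.
AVC is minimized where dAVC/dx = -18 + 2x = 0, at x = 9; min AVC = 107 - 18·9 + 9^2 = ¥26.
Since P = ¥107 ≥ min AVC = ¥26, price covers variable cost and the firm should produce.
P = MC gives -36x + 3x^2 = 0, with roots 0 and 12. Take the larger (rising MC): x* = 12.
Check: AVC at x = 12 is ¥35 ≤ P, so revenue covers variable cost.
Profit = P·x − TC = 107·12 − 816 = ¥468.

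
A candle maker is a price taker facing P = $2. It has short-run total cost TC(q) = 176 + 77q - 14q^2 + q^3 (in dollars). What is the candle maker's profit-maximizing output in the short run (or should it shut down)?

Shut down

Variable cost is VC = 77q - 14q^2 + q^3, so AVC = VC/q = 77 - 14q + q^2 and MC = dTC/dq = 77 - 28q + 3q^2.
AVC is minimized where dAVC/dq = -14 + 2q = 0, at q = 7; min AVC = 77 - 14·7 + 7^2 = $28.
P = $2 lies below min AVC = $28; no output level covers variable cost.
Shutting down limits the loss to fixed cost, $176.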